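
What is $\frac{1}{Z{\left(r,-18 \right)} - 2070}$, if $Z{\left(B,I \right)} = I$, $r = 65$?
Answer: $- \frac{1}{2088} \approx -0.00047893$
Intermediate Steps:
$\frac{1}{Z{\left(r,-18 \right)} - 2070} = \frac{1}{-18 - 2070} = \frac{1}{-2088} = - \frac{1}{2088}$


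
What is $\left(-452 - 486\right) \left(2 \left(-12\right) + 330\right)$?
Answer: $-287028$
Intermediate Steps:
$\left(-452 - 486\right) \left(2 \left(-12\right) + 330\right) = - 938 \left(-24 + 330\right) = \left(-938\right) 306 = -287028$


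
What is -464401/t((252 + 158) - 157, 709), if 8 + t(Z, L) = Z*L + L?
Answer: -464401/180078 ≈ -2.5789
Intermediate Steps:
t(Z, L) = -8 + L + L*Z (t(Z, L) = -8 + (Z*L + L) = -8 + (L*Z + L) = -8 + (L + L*Z) = -8 + L + L*Z)
-464401/t((252 + 158) - 157, 709) = -464401/(-8 + 709 + 709*((252 + 158) - 157)) = -464401/(-8 + 709 + 709*(410 - 157)) = -464401/(-8 + 709 + 709*253) = -464401/(-8 + 709 + 179377) = -464401/180078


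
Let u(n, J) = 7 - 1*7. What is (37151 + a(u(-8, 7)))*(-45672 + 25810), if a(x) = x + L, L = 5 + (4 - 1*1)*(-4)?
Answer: -737754128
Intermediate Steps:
L = -7 (L = 5 + (4 - 1)*(-4) = 5 + 3*(-4) = 5 - 12 = -7)
u(n, J) = 0 (u(n, J) = 7 - 7 = 0)
a(x) = -7 + x (a(x) = x - 7 = -7 + x)
(37151 + a(u(-8, 7)))*(-45672 + 25810) = (37151 + (-7 + 0))*(-45672 + 25810) = (37151 - 7)*(-19862) = 37144*(-19862) = -737754128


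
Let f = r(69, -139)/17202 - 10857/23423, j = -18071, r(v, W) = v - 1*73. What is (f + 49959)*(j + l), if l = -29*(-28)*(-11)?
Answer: -90592435015397954/67153741 ≈ -1.3490e+9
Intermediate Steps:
r(v, W) = -73 + v (r(v, W) = v - 73 = -73 + v)
f = -93427903/201461223 (f = (-73 + 69)/17202 - 10857/23423 = -4*1/17202 - 10857*1/23423 = -2/8601 - 10857/23423 = -93427903/201461223 ≈ -0.46375)
l = -8932 (l = 812*(-11) = -8932)
(f + 49959)*(j + l) = (-93427903/201461223 + 49959)*(-18071 - 8932) = (10064707811954/201461223)*(-27003) = -90592435015397954/67153741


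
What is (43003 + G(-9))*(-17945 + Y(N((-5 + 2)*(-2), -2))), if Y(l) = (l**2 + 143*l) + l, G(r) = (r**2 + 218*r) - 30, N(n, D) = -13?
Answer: -807375616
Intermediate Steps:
G(r) = -30 + r**2 + 218*r
Y(l) = l**2 + 144*l
(43003 + G(-9))*(-17945 + Y(N((-5 + 2)*(-2), -2))) = (43003 + (-30 + (-9)**2 + 218*(-9)))*(-17945 - 13*(144 - 13)) = (43003 + (-30 + 81 - 1962))*(-17945 - 13*131) = (43003 - 1911)*(-17945 - 1703) = 41092*(-19648) = -807375616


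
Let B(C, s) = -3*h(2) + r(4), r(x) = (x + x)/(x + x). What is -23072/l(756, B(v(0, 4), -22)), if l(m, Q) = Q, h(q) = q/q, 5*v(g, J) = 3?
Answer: 11536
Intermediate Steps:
v(g, J) = 3/5 (v(g, J) = (1/5)*3 = 3/5)
r(x) = 1 (r(x) = (2*x)/((2*x)) = (2*x)*(1/(2*x)) = 1)
h(q) = 1
B(C, s) = -2 (B(C, s) = -3*1 + 1 = -3 + 1 = -2)
-23072/l(756, B(v(0, 4), -22)) = -23072/(-2) = -23072*(-1/2) = 11536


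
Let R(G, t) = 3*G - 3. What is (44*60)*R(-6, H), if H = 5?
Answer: -55440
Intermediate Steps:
R(G, t) = -3 + 3*G
(44*60)*R(-6, H) = (44*60)*(-3 + 3*(-6)) = 2640*(-3 - 18) = 2640*(-21) = -55440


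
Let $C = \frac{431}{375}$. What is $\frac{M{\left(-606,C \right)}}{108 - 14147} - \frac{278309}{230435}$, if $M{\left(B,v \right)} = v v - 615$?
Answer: $- \frac{105912194710957}{90986539640625} \approx -1.164$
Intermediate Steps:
$C = \frac{431}{375}$ ($C = 431 \cdot \frac{1}{375} = \frac{431}{375} \approx 1.1493$)
$M{\left(B,v \right)} = -615 + v^{2}$ ($M{\left(B,v \right)} = v^{2} - 615 = -615 + v^{2}$)
$\frac{M{\left(-606,C \right)}}{108 - 14147} - \frac{278309}{230435} = \frac{-615 + \left(\frac{431}{375}\right)^{2}}{108 - 14147} - \frac{278309}{230435} = \frac{-615 + \frac{185761}{140625}}{108 - 14147} - \frac{278309}{230435} = - \frac{86298614}{140625 \left(-14039\right)} - \frac{278309}{230435} = \left(- \frac{86298614}{140625}\right) \left(- \frac{1}{14039}\right) - \frac{278309}{230435} = \frac{86298614}{1974234375} - \frac{278309}{230435} = - \frac{105912194710957}{90986539640625}$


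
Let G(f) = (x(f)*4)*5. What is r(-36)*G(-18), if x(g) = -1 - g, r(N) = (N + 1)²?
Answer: 416500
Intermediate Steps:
r(N) = (1 + N)²
G(f) = -20 - 20*f (G(f) = ((-1 - f)*4)*5 = (-4 - 4*f)*5 = -20 - 20*f)
r(-36)*G(-18) = (1 - 36)²*(-20 - 20*(-18)) = (-35)²*(-20 + 360) = 1225*340 = 416500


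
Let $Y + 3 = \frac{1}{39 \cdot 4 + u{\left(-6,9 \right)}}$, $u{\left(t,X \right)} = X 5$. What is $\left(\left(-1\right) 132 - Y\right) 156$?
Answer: $- \frac{1348360}{67} \approx -20125.0$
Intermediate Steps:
$u{\left(t,X \right)} = 5 X$
$Y = - \frac{602}{201}$ ($Y = -3 + \frac{1}{39 \cdot 4 + 5 \cdot 9} = -3 + \frac{1}{156 + 45} = -3 + \frac{1}{201} = - \frac{602}{201} \approx -2.995$)
$\left(\left(-1\right) 132 - Y\right) 156 = \left(\left(-1\right) 132 - - \frac{602}{201}\right) 156 = \left(-132 + \frac{602}{201}\right) 156 = \left(- \frac{25930}{201}\right) 156 = - \frac{1348360}{67}$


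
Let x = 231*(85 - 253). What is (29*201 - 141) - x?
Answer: 44496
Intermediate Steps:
x = -38808 (x = 231*(-168) = -38808)
(29*201 - 141) - x = (29*201 - 141) - 1*(-38808) = (5829 - 141) + 38808 = 5688 + 38808 = 44496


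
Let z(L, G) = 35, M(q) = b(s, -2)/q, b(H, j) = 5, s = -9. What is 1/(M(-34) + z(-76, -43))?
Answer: 34/1185 ≈ 0.028692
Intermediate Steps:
M(q) = 5/q
1/(M(-34) + z(-76, -43)) = 1/(5/(-34) + 35) = 1/(5*(-1/34) + 35) = 1/(-5/34 + 35) = 1/(1185/34) = 34/1185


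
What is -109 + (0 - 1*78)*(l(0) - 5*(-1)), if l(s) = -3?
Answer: -265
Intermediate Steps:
-109 + (0 - 1*78)*(l(0) - 5*(-1)) = -109 + (0 - 1*78)*(-3 - 5*(-1)) = -109 + (0 - 78)*(-3 + 5) = -109 - 78*2 = -109 - 156 = -265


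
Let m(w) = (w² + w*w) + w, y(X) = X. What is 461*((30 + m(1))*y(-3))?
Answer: -45639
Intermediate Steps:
m(w) = w + 2*w² (m(w) = (w² + w²) + w = 2*w² + w = w + 2*w²)
461*((30 + m(1))*y(-3)) = 461*((30 + 1*(1 + 2*1))*(-3)) = 461*((30 + 1*(1 + 2))*(-3)) = 461*((30 + 1*3)*(-3)) = 461*((30 + 3)*(-3)) = 461*(33*(-3)) = 461*(-99) = -45639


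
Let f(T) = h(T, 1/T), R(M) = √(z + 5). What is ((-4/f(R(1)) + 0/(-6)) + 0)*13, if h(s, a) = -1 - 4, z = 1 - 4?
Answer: 52/5 ≈ 10.400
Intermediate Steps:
z = -3
h(s, a) = -5
R(M) = √2 (R(M) = √(-3 + 5) = √2)
f(T) = -5
((-4/f(R(1)) + 0/(-6)) + 0)*13 = ((-4/(-5) + 0/(-6)) + 0)*13 = ((-4*(-⅕) + 0*(-⅙)) + 0)*13 = ((⅘ + 0) + 0)*13 = (⅘ + 0)*13 = (⅘)*13 = 52/5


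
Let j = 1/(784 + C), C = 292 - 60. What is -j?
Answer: -1/1016 ≈ -0.00098425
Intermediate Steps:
C = 232
j = 1/1016 (j = 1/(784 + 232) = 1/1016 ≈ 0.00098425)
-j = -1*1/1016 = -1/1016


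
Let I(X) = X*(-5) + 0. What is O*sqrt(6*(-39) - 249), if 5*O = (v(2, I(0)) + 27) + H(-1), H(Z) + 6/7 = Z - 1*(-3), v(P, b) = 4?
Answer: 45*I*sqrt(483)/7 ≈ 141.28*I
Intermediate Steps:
I(X) = -5*X (I(X) = -5*X + 0 = -5*X)
H(Z) = 15/7 + Z (H(Z) = -6/7 + (Z - 1*(-3)) = -6/7 + (Z + 3) = -6/7 + (3 + Z) = 15/7 + Z)
O = 45/7 (O = ((4 + 27) + (15/7 - 1))/5 = (31 + 8/7)/5 = (1/5)*(225/7) = 45/7 ≈ 6.4286)
O*sqrt(6*(-39) - 249) = 45*sqrt(6*(-39) - 249)/7 = 45*sqrt(-234 - 249)/7 = 45*sqrt(-483)/7 = 45*(I*sqrt(483))/7 = 45*I*sqrt(483)/7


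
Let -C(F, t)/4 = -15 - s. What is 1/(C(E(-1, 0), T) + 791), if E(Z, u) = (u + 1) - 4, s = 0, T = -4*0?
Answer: 1/851 ≈ 0.0011751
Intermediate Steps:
T = 0
E(Z, u) = -3 + u (E(Z, u) = (1 + u) - 4 = -3 + u)
C(F, t) = 60 (C(F, t) = -4*(-15 - 1*0) = -4*(-15 + 0) = -4*(-15) = 60)
1/(C(E(-1, 0), T) + 791) = 1/(60 + 791) = 1/851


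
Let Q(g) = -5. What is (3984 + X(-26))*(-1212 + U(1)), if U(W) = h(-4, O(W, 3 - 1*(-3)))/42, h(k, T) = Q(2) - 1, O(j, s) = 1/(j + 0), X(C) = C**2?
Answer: -39540100/7 ≈ -5.6486e+6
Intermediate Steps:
O(j, s) = 1/j
h(k, T) = -6 (h(k, T) = -5 - 1 = -6)
U(W) = -1/7 (U(W) = -6/42 = -6*1/42 = -1/7)
(3984 + X(-26))*(-1212 + U(1)) = (3984 + (-26)**2)*(-1212 - 1/7) = (3984 + 676)*(-8485/7) = 4660*(-8485/7) = -39540100/7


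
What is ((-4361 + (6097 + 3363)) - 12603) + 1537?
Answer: -5967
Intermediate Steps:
((-4361 + (6097 + 3363)) - 12603) + 1537 = ((-4361 + 9460) - 12603) + 1537 = (5099 - 12603) + 1537 = -7504 + 1537 = -5967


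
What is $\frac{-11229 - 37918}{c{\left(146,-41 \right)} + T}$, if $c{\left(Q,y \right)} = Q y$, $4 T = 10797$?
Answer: $\frac{196588}{13147} \approx 14.953$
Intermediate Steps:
$T = \frac{10797}{4}$ ($T = \frac{1}{4} \cdot 10797 = \frac{10797}{4} \approx 2699.3$)
$\frac{-11229 - 37918}{c{\left(146,-41 \right)} + T} = \frac{-11229 - 37918}{146 \left(-41\right) + \frac{10797}{4}} = - \frac{49147}{-5986 + \frac{10797}{4}} = - \frac{49147}{- \frac{13147}{4}} = \left(-49147\right) \left(- \frac{4}{13147}\right) = \frac{196588}{13147}$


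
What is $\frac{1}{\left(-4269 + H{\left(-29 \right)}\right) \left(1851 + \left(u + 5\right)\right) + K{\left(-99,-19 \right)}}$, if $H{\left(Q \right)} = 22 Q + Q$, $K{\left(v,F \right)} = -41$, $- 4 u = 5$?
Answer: $- \frac{1}{9155087} \approx -1.0923 \cdot 10^{-7}$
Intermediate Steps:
$u = - \frac{5}{4}$ ($u = \left(- \frac{1}{4}\right) 5 = - \frac{5}{4} \approx -1.25$)
$H{\left(Q \right)} = 23 Q$
$\frac{1}{\left(-4269 + H{\left(-29 \right)}\right) \left(1851 + \left(u + 5\right)\right) + K{\left(-99,-19 \right)}} = \frac{1}{\left(-4269 + 23 \left(-29\right)\right) \left(1851 + \left(- \frac{5}{4} + 5\right)\right) - 41} = \frac{1}{\left(-4269 - 667\right) \left(1851 + \frac{15}{4}\right) - 41} = \frac{1}{\left(-4936\right) \frac{7419}{4} - 41} = \frac{1}{-9155046 - 41} = \frac{1}{-9155087} = - \frac{1}{9155087}$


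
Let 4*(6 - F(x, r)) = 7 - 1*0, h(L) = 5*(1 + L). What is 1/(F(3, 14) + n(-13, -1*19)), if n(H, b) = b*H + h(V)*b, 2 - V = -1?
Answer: -4/515 ≈ -0.0077670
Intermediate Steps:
V = 3 (V = 2 - 1*(-1) = 2 + 1 = 3)
h(L) = 5 + 5*L
F(x, r) = 17/4 (F(x, r) = 6 - (7 - 1*0)/4 = 6 - (7 + 0)/4 = 6 - ¼*7 = 6 - 7/4 = 17/4)
n(H, b) = 20*b + H*b (n(H, b) = b*H + (5 + 5*3)*b = H*b + (5 + 15)*b = H*b + 20*b = 20*b + H*b)
1/(F(3, 14) + n(-13, -1*19)) = 1/(17/4 + (-1*19)*(20 - 13)) = 1/(17/4 - 19*7) = 1/(17/4 - 133) = 1/(-515/4) = -4/515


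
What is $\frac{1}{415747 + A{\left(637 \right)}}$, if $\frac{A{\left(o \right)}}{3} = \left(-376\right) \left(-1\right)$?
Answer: $\frac{1}{416875} \approx 2.3988 \cdot 10^{-6}$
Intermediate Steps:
$A{\left(o \right)} = 1128$ ($A{\left(o \right)} = 3 \left(\left(-376\right) \left(-1\right)\right) = 3 \cdot 376 = 1128$)
$\frac{1}{415747 + A{\left(637 \right)}} = \frac{1}{415747 + 1128} = \frac{1}{416875}$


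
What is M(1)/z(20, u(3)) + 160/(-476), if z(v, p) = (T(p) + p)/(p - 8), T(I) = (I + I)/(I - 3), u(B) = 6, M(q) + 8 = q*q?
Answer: 633/595 ≈ 1.0639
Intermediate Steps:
M(q) = -8 + q² (M(q) = -8 + q*q = -8 + q²)
T(I) = 2*I/(-3 + I) (T(I) = (2*I)/(-3 + I) = 2*I/(-3 + I))
z(v, p) = (p + 2*p/(-3 + p))/(-8 + p) (z(v, p) = (2*p/(-3 + p) + p)/(p - 8) = (p + 2*p/(-3 + p))/(-8 + p))
M(1)/z(20, u(3)) + 160/(-476) = (-8 + 1²)/((6*(-1 + 6)/((-8 + 6)*(-3 + 6)))) + 160/(-476) = (-8 + 1)/((6*5/(-2*3))) + 160*(-1/476) = -7/(6*(-½)*(⅓)*5) - 40/119 = -7/(-5) - 40/119 = -7*(-⅕) - 40/119 = 7/5 - 40/119 = 633/595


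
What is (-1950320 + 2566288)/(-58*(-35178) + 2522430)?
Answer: 307984/2281377 ≈ 0.13500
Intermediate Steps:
(-1950320 + 2566288)/(-58*(-35178) + 2522430) = 615968/(2040324 + 2522430) = 615968/4562754 = 615968*(1/4562754) = 307984/2281377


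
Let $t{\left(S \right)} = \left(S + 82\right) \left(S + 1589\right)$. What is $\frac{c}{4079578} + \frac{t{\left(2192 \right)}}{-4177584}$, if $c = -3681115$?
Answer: $- \frac{4204529524391}{1420231648296} \approx -2.9605$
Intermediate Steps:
$t{\left(S \right)} = \left(82 + S\right) \left(1589 + S\right)$
$\frac{c}{4079578} + \frac{t{\left(2192 \right)}}{-4177584} = - \frac{3681115}{4079578} + \frac{130298 + 2192^{2} + 1671 \cdot 2192}{-4177584} = \left(-3681115\right) \frac{1}{4079578} + \left(130298 + 4804864 + 3662832\right) \left(- \frac{1}{4177584}\right) = - \frac{3681115}{4079578} + 8597994 \left(- \frac{1}{4177584}\right) = - \frac{3681115}{4079578} - \frac{1432999}{696264} = - \frac{4204529524391}{1420231648296}$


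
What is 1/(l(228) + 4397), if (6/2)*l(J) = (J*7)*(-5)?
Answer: 1/1737 ≈ 0.00057571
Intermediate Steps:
l(J) = -35*J/3 (l(J) = ((J*7)*(-5))/3 = ((7*J)*(-5))/3 = (-35*J)/3 = -35*J/3)
1/(l(228) + 4397) = 1/(-35/3*228 + 4397) = 1/(-2660 + 4397) = 1/1737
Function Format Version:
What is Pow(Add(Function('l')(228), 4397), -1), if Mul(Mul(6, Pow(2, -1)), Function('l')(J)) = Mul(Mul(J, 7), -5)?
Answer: Rational(1, 1737) ≈ 0.00057571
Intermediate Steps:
Function('l')(J) = Mul(Rational(-35, 3), J) (Function('l')(J) = Mul(Rational(1, 3), Mul(Mul(J, 7), -5)) = Mul(Rational(1, 3), Mul(Mul(7, J), -5)) = Mul(Rational(1, 3), Mul(-35, J)) = Mul(Rational(-35, 3), J))
Pow(Add(Function('l')(228), 4397), -1) = Pow(Add(Mul(Rational(-35, 3), 228), 4397), -1) = Pow(Add(-2660, 4397), -1) = Pow(1737, -1) = Rational(1, 1737)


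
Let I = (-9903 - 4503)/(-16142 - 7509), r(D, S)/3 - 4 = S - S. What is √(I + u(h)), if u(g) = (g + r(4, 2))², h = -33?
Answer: 7*√5041281603/23651 ≈ 21.014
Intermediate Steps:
r(D, S) = 12 (r(D, S) = 12 + 3*(S - S) = 12 + 3*0 = 12 + 0 = 12)
u(g) = (12 + g)² (u(g) = (g + 12)² = (12 + g)²)
I = 14406/23651 (I = -14406/(-23651) = -14406*(-1/23651) = 14406/23651 ≈ 0.60911)
√(I + u(h)) = √(14406/23651 + (12 - 33)²) = √(14406/23651 + (-21)²) = √(14406/23651 + 441) = √(10444497/23651) = 7*√5041281603/23651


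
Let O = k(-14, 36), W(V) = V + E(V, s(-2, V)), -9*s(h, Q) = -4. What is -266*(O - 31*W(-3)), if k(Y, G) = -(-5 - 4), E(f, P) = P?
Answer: -211204/9 ≈ -23467.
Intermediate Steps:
s(h, Q) = 4/9 (s(h, Q) = -1/9*(-4) = 4/9)
k(Y, G) = 9 (k(Y, G) = -1*(-9) = 9)
W(V) = 4/9 + V (W(V) = V + 4/9 = 4/9 + V)
O = 9
-266*(O - 31*W(-3)) = -266*(9 - 31*(4/9 - 3)) = -266*(9 - 31*(-23/9)) = -266*(9 + 713/9) = -266*794/9 = -211204/9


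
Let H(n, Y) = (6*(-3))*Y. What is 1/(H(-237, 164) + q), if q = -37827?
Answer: -1/40779 ≈ -2.4522e-5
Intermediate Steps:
H(n, Y) = -18*Y
1/(H(-237, 164) + q) = 1/(-18*164 - 37827) = 1/(-2952 - 37827) = 1/(-40779) = -1/40779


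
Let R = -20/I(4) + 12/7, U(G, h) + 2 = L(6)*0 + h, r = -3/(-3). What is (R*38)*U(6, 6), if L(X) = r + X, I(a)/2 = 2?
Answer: -3496/7 ≈ -499.43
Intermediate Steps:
I(a) = 4 (I(a) = 2*2 = 4)
r = 1 (r = -3*(-⅓) = 1)
L(X) = 1 + X
U(G, h) = -2 + h (U(G, h) = -2 + ((1 + 6)*0 + h) = -2 + (7*0 + h) = -2 + (0 + h) = -2 + h)
R = -23/7 (R = -20/4 + 12/7 = -20*¼ + 12*(⅐) = -5 + 12/7 = -23/7 ≈ -3.2857)
(R*38)*U(6, 6) = (-23/7*38)*(-2 + 6) = -874/7*4 = -3496/7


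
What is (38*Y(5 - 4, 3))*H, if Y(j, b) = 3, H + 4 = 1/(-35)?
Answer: -16074/35 ≈ -459.26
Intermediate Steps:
H = -141/35 (H = -4 + 1/(-35) = -4 - 1/35 = -141/35 ≈ -4.0286)
(38*Y(5 - 4, 3))*H = (38*3)*(-141/35) = 114*(-141/35) = -16074/35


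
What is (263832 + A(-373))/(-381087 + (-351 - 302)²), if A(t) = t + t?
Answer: 131543/22661 ≈ 5.8048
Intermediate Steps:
A(t) = 2*t
(263832 + A(-373))/(-381087 + (-351 - 302)²) = (263832 + 2*(-373))/(-381087 + (-351 - 302)²) = (263832 - 746)/(-381087 + (-653)²) = 263086/(-381087 + 426409) = 263086/45322 = 263086*(1/45322) = 131543/22661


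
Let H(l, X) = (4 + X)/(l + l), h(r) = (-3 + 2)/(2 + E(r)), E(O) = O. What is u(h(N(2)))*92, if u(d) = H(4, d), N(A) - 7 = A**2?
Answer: 1173/26 ≈ 45.115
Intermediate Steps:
N(A) = 7 + A**2
h(r) = -1/(2 + r) (h(r) = (-3 + 2)/(2 + r) = -1/(2 + r))
H(l, X) = (4 + X)/(2*l) (H(l, X) = (4 + X)/((2*l)) = (4 + X)*(1/(2*l)) = (4 + X)/(2*l))
u(d) = 1/2 + d/8 (u(d) = (1/2)*(4 + d)/4 = (1/2)*(1/4)*(4 + d) = 1/2 + d/8)
u(h(N(2)))*92 = (1/2 + (-1/(2 + (7 + 2**2)))/8)*92 = (1/2 + (-1/(2 + (7 + 4)))/8)*92 = (1/2 + (-1/(2 + 11))/8)*92 = (1/2 + (-1/13)/8)*92 = (1/2 + (-1*1/13)/8)*92 = (1/2 + (1/8)*(-1/13))*92 = (1/2 - 1/104)*92 = (51/104)*92 = 1173/26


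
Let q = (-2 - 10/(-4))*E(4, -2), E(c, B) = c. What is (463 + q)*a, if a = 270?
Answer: 125550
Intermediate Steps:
q = 2 (q = (-2 - 10/(-4))*4 = (-2 - 10*(-¼))*4 = (-2 + 5/2)*4 = (½)*4 = 2)
(463 + q)*a = (463 + 2)*270 = 465*270 = 125550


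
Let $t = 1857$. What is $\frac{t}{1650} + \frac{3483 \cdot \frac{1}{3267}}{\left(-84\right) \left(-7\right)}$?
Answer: $\frac{668357}{592900} \approx 1.1273$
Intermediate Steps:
$\frac{t}{1650} + \frac{3483 \cdot \frac{1}{3267}}{\left(-84\right) \left(-7\right)} = \frac{1857}{1650} + \frac{3483 \cdot \frac{1}{3267}}{\left(-84\right) \left(-7\right)} = 1857 \cdot \frac{1}{1650} + \frac{3483 \cdot \frac{1}{3267}}{588} = \frac{619}{550} + \frac{129}{121} \cdot \frac{1}{588} = \frac{619}{550} + \frac{43}{23716} = \frac{668357}{592900}$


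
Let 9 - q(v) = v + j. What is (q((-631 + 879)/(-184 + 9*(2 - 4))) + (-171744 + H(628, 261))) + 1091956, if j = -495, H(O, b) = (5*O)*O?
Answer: 292156360/101 ≈ 2.8926e+6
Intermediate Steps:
H(O, b) = 5*O²
q(v) = 504 - v (q(v) = 9 - (v - 495) = 9 - (-495 + v) = 9 + (495 - v) = 504 - v)
(q((-631 + 879)/(-184 + 9*(2 - 4))) + (-171744 + H(628, 261))) + 1091956 = ((504 - (-631 + 879)/(-184 + 9*(2 - 4))) + (-171744 + 5*628²)) + 1091956 = ((504 - 248/(-184 + 9*(-2))) + (-171744 + 5*394384)) + 1091956 = ((504 - 248/(-184 - 18)) + (-171744 + 1971920)) + 1091956 = ((504 - 248/(-202)) + 1800176) + 1091956 = ((504 - 248*(-1)/202) + 1800176) + 1091956 = ((504 - 1*(-124/101)) + 1800176) + 1091956 = ((504 + 124/101) + 1800176) + 1091956 = (51028/101 + 1800176) + 1091956 = 181868804/101 + 1091956 = 292156360/101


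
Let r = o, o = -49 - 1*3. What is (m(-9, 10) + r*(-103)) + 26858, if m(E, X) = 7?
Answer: 32221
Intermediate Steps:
o = -52 (o = -49 - 3 = -52)
r = -52
(m(-9, 10) + r*(-103)) + 26858 = (7 - 52*(-103)) + 26858 = (7 + 5356) + 26858 = 5363 + 26858 = 32221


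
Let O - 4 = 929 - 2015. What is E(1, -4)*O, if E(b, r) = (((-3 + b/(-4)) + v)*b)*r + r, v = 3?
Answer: 3246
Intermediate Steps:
E(b, r) = r - r*b**2/4 (E(b, r) = (((-3 + b/(-4)) + 3)*b)*r + r = (((-3 + b*(-1/4)) + 3)*b)*r + r = (((-3 - b/4) + 3)*b)*r + r = ((-b/4)*b)*r + r = (-b**2/4)*r + r = -r*b**2/4 + r = r - r*b**2/4)
O = -1082 (O = 4 + (929 - 2015) = 4 - 1086 = -1082)
E(1, -4)*O = ((1/4)*(-4)*(4 - 1*1**2))*(-1082) = ((1/4)*(-4)*(4 - 1*1))*(-1082) = ((1/4)*(-4)*(4 - 1))*(-1082) = ((1/4)*(-4)*3)*(-1082) = -3*(-1082) = 3246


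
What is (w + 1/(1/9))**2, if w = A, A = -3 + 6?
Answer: 144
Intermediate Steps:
A = 3
w = 3
(w + 1/(1/9))**2 = (3 + 1/(1/9))**2 = (3 + 9)**2 = 12**2 = 144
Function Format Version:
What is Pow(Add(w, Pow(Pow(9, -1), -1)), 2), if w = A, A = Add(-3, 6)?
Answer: 144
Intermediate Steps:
A = 3
w = 3
Pow(Add(w, Pow(Pow(9, -1), -1)), 2) = Pow(Add(3, Pow(Pow(9, -1), -1)), 2) = Pow(Add(3, Pow(Rational(1, 9), -1)), 2) = Pow(Add(3, 9), 2) = Pow(12, 2) = 144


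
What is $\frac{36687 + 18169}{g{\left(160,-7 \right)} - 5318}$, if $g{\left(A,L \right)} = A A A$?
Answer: $\frac{27428}{2045341} \approx 0.01341$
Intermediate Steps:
$g{\left(A,L \right)} = A^{3}$ ($g{\left(A,L \right)} = A^{2} A = A^{3}$)
$\frac{36687 + 18169}{g{\left(160,-7 \right)} - 5318} = \frac{36687 + 18169}{160^{3} - 5318} = \frac{54856}{4096000 - 5318} = \frac{54856}{4090682} = 54856 \cdot \frac{1}{4090682} = \frac{27428}{2045341}$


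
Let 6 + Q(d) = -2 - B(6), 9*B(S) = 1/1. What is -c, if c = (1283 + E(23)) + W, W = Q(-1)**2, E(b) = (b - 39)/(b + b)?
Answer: -2512148/1863 ≈ -1348.4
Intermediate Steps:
E(b) = (-39 + b)/(2*b) (E(b) = (-39 + b)/((2*b)) = (-39 + b)*(1/(2*b)) = (-39 + b)/(2*b))
B(S) = 1/9 (B(S) = (1/9)/1 = (1/9)*1 = 1/9)
Q(d) = -73/9 (Q(d) = -6 + (-2 - 1*1/9) = -6 + (-2 - 1/9) = -6 - 19/9 = -73/9)
W = 5329/81 (W = (-73/9)**2 = 5329/81 ≈ 65.790)
c = 2512148/1863 (c = (1283 + (1/2)*(-39 + 23)/23) + 5329/81 = (1283 + (1/2)*(1/23)*(-16)) + 5329/81 = (1283 - 8/23) + 5329/81 = 29501/23 + 5329/81 = 2512148/1863 ≈ 1348.4)
-c = -1*2512148/1863 = -2512148/1863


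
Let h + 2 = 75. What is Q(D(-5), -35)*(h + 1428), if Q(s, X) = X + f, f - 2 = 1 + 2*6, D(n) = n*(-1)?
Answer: -30020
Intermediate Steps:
D(n) = -n
h = 73 (h = -2 + 75 = 73)
f = 15 (f = 2 + (1 + 2*6) = 2 + (1 + 12) = 2 + 13 = 15)
Q(s, X) = 15 + X (Q(s, X) = X + 15 = 15 + X)
Q(D(-5), -35)*(h + 1428) = (15 - 35)*(73 + 1428) = -20*1501 = -30020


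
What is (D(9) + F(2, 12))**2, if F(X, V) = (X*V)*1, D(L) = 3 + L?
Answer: 1296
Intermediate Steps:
F(X, V) = V*X (F(X, V) = (V*X)*1 = V*X)
(D(9) + F(2, 12))**2 = ((3 + 9) + 12*2)**2 = (12 + 24)**2 = 36**2 = 1296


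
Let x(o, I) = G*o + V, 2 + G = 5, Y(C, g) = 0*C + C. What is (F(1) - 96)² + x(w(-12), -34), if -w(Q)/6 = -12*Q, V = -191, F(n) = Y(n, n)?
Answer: 6242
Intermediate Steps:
Y(C, g) = C (Y(C, g) = 0 + C = C)
F(n) = n
G = 3 (G = -2 + 5 = 3)
w(Q) = 72*Q (w(Q) = -(-72)*Q = 72*Q)
x(o, I) = -191 + 3*o (x(o, I) = 3*o - 191 = -191 + 3*o)
(F(1) - 96)² + x(w(-12), -34) = (1 - 96)² + (-191 + 3*(72*(-12))) = (-95)² + (-191 + 3*(-864)) = 9025 + (-191 - 2592) = 9025 - 2783 = 6242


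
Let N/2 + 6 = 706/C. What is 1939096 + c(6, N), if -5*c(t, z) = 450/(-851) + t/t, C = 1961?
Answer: 8250853079/4255 ≈ 1.9391e+6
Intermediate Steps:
N = -22120/1961 (N = -12 + 2*(706/1961) = -12 + 1412/1961 = -22120/1961 ≈ -11.280)
c(t, z) = -401/4255 (c(t, z) = -(450/(-851) + t/t)/5 = -(450*(-1/851) + 1)/5 = -(-450/851 + 1)/5 = -⅕*401/851 = -401/4255)
1939096 + c(6, N) = 1939096 - 401/4255 = 8250853079/4255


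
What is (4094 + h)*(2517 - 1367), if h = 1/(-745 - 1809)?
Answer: 6012243125/1277 ≈ 4.7081e+6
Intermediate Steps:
h = -1/2554 (h = 1/(-2554) = -1/2554 ≈ -0.00039154)
(4094 + h)*(2517 - 1367) = (4094 - 1/2554)*(2517 - 1367) = (10456075/2554)*1150 = 6012243125/1277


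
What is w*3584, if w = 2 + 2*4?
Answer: 35840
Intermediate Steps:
w = 10 (w = 2 + 8 = 10)
w*3584 = 10*3584 = 35840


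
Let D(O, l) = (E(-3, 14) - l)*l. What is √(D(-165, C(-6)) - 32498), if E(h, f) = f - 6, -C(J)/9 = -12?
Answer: I*√43298 ≈ 208.08*I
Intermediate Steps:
C(J) = 108 (C(J) = -9*(-12) = 108)
E(h, f) = -6 + f
D(O, l) = l*(8 - l) (D(O, l) = ((-6 + 14) - l)*l = (8 - l)*l = l*(8 - l))
√(D(-165, C(-6)) - 32498) = √(108*(8 - 1*108) - 32498) = √(108*(8 - 108) - 32498) = √(108*(-100) - 32498) = √(-10800 - 32498) = √(-43298) = I*√43298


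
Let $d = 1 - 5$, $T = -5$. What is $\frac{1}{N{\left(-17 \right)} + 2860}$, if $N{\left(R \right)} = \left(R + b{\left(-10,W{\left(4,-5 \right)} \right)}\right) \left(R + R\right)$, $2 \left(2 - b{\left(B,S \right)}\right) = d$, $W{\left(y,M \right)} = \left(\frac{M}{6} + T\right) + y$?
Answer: $\frac{1}{3302} \approx 0.00030285$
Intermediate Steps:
$d = -4$ ($d = 1 - 5 = -4$)
$W{\left(y,M \right)} = -5 + y + \frac{M}{6}$ ($W{\left(y,M \right)} = \left(\frac{M}{6} - 5\right) + y = \left(-5 + \frac{M}{6}\right) + y = -5 + y + \frac{M}{6}$)
$b{\left(B,S \right)} = 4$ ($b{\left(B,S \right)} = 2 - -2 = 2 + 2 = 4$)
$N{\left(R \right)} = 2 R \left(4 + R\right)$ ($N{\left(R \right)} = \left(R + 4\right) \left(R + R\right) = \left(4 + R\right) 2 R = 2 R \left(4 + R\right)$)
$\frac{1}{N{\left(-17 \right)} + 2860} = \frac{1}{2 \left(-17\right) \left(4 - 17\right) + 2860} = \frac{1}{2 \left(-17\right) \left(-13\right) + 2860} = \frac{1}{442 + 2860} = \frac{1}{3302}$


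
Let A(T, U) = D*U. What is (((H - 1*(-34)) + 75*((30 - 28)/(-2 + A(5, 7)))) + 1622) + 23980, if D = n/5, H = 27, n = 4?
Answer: 77114/3 ≈ 25705.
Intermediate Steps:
D = ⅘ (D = 4/5 = 4*(⅕) = ⅘ ≈ 0.80000)
A(T, U) = 4*U/5
(((H - 1*(-34)) + 75*((30 - 28)/(-2 + A(5, 7)))) + 1622) + 23980 = (((27 - 1*(-34)) + 75*((30 - 28)/(-2 + (⅘)*7))) + 1622) + 23980 = (((27 + 34) + 75*(2/(-2 + 28/5))) + 1622) + 23980 = ((61 + 75*(2/(18/5))) + 1622) + 23980 = ((61 + 75*(2*(5/18))) + 1622) + 23980 = ((61 + 75*(5/9)) + 1622) + 23980 = ((61 + 125/3) + 1622) + 23980 = (308/3 + 1622) + 23980 = 5174/3 + 23980 = 77114/3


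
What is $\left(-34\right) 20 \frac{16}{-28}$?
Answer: $\frac{2720}{7} \approx 388.57$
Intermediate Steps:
$\left(-34\right) 20 \frac{16}{-28} = - 680 \cdot 16 \left(- \frac{1}{28}\right) = \left(-680\right) \left(- \frac{4}{7}\right) = \frac{2720}{7}$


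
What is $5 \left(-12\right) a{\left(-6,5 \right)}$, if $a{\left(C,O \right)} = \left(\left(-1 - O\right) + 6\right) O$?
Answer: $0$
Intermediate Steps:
$a{\left(C,O \right)} = O \left(5 - O\right)$ ($a{\left(C,O \right)} = \left(5 - O\right) O = O \left(5 - O\right)$)
$5 \left(-12\right) a{\left(-6,5 \right)} = 5 \left(-12\right) 5 \left(5 - 5\right) = - 60 \cdot 5 \left(5 - 5\right) = - 60 \cdot 5 \cdot 0 = \left(-60\right) 0 = 0$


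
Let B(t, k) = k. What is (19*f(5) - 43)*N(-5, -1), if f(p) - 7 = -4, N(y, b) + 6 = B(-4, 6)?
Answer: 0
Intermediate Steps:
N(y, b) = 0 (N(y, b) = -6 + 6 = 0)
f(p) = 3 (f(p) = 7 - 4 = 3)
(19*f(5) - 43)*N(-5, -1) = (19*3 - 43)*0 = (57 - 43)*0 = 14*0 = 0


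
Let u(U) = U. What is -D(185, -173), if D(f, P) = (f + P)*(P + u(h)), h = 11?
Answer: 1944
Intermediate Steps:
D(f, P) = (11 + P)*(P + f) (D(f, P) = (f + P)*(P + 11) = (P + f)*(11 + P) = (11 + P)*(P + f))
-D(185, -173) = -((-173)² + 11*(-173) + 11*185 - 173*185) = -(29929 - 1903 + 2035 - 32005) = -1*(-1944) = 1944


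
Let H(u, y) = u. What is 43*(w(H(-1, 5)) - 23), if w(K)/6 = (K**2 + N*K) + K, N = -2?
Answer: -473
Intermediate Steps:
w(K) = -6*K + 6*K**2 (w(K) = 6*((K**2 - 2*K) + K) = 6*(K**2 - K) = -6*K + 6*K**2)
43*(w(H(-1, 5)) - 23) = 43*(6*(-1)*(-1 - 1) - 23) = 43*(6*(-1)*(-2) - 23) = 43*(12 - 23) = 43*(-11) = -473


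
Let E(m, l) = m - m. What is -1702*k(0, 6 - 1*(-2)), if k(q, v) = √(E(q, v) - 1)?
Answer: -1702*I ≈ -1702.0*I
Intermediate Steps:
E(m, l) = 0
k(q, v) = I (k(q, v) = √(0 - 1) = √(-1) = I)
-1702*k(0, 6 - 1*(-2)) = -1702*I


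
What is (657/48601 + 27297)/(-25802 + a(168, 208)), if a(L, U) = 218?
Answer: -221110359/207234664 ≈ -1.0670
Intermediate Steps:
(657/48601 + 27297)/(-25802 + a(168, 208)) = (657/48601 + 27297)/(-25802 + 218) = (657*(1/48601) + 27297)/(-25584) = (657/48601 + 27297)*(-1/25584) = (1326662154/48601)*(-1/25584) = -221110359/207234664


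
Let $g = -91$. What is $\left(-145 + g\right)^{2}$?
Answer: $55696$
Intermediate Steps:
$\left(-145 + g\right)^{2} = \left(-145 - 91\right)^{2} = \left(-236\right)^{2} = 55696$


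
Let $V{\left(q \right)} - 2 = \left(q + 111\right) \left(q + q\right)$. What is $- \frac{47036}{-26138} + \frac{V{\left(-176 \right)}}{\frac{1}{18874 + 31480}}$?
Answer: $\frac{15058104803250}{13069} \approx 1.1522 \cdot 10^{9}$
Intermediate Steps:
$V{\left(q \right)} = 2 + 2 q \left(111 + q\right)$ ($V{\left(q \right)} = 2 + \left(q + 111\right) \left(q + q\right) = 2 + \left(111 + q\right) 2 q = 2 + 2 q \left(111 + q\right)$)
$- \frac{47036}{-26138} + \frac{V{\left(-176 \right)}}{\frac{1}{18874 + 31480}} = - \frac{47036}{-26138} + \frac{2 + 2 \left(-176\right)^{2} + 222 \left(-176\right)}{\frac{1}{18874 + 31480}} = \left(-47036\right) \left(- \frac{1}{26138}\right) + \frac{2 + 2 \cdot 30976 - 39072}{\frac{1}{50354}} = \frac{23518}{13069} + \left(2 + 61952 - 39072\right) \frac{1}{\frac{1}{50354}} = \frac{23518}{13069} + 22882 \cdot 50354 = \frac{23518}{13069} + 1152200228 = \frac{15058104803250}{13069}$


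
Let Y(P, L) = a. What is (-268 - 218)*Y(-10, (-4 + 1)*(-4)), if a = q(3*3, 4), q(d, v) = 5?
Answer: -2430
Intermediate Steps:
a = 5
Y(P, L) = 5
(-268 - 218)*Y(-10, (-4 + 1)*(-4)) = (-268 - 218)*5 = -486*5 = -2430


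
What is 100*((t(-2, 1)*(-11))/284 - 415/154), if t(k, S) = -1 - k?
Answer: -1494425/5467 ≈ -273.35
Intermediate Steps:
100*((t(-2, 1)*(-11))/284 - 415/154) = 100*(((-1 - 1*(-2))*(-11))/284 - 415/154) = 100*(((-1 + 2)*(-11))*(1/284) - 415*1/154) = 100*((1*(-11))*(1/284) - 415/154) = 100*(-11*1/284 - 415/154) = 100*(-11/284 - 415/154) = 100*(-59777/21868) = -1494425/5467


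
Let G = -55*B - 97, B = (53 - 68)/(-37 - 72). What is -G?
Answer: 11398/109 ≈ 104.57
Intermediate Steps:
B = 15/109 (B = -15/(-109) = -15*(-1/109) = 15/109 ≈ 0.13761)
G = -11398/109 (G = -55*15/109 - 97 = -825/109 - 97 = -11398/109 ≈ -104.57)
-G = -1*(-11398/109) = 11398/109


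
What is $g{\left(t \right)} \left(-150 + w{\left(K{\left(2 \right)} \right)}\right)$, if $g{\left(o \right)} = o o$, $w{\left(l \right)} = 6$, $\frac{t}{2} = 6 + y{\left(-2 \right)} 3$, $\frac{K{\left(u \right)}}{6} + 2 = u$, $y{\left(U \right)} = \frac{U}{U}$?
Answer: $-46656$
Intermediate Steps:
$y{\left(U \right)} = 1$
$K{\left(u \right)} = -12 + 6 u$
$t = 18$ ($t = 2 \left(6 + 1 \cdot 3\right) = 2 \left(6 + 3\right) = 2 \cdot 9 = 18$)
$g{\left(o \right)} = o^{2}$
$g{\left(t \right)} \left(-150 + w{\left(K{\left(2 \right)} \right)}\right) = 18^{2} \left(-150 + 6\right) = 324 \left(-144\right) = -46656$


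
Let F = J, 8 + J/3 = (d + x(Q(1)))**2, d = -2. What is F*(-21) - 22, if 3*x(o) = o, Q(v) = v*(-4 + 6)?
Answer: 370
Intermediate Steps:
Q(v) = 2*v (Q(v) = v*2 = 2*v)
x(o) = o/3
J = -56/3 (J = -24 + 3*(-2 + (2*1)/3)**2 = -24 + 3*(-2 + (1/3)*2)**2 = -24 + 3*(-2 + 2/3)**2 = -24 + 3*(-4/3)**2 = -24 + 3*(16/9) = -24 + 16/3 = -56/3 ≈ -18.667)
F = -56/3 ≈ -18.667
F*(-21) - 22 = -56/3*(-21) - 22 = 392 - 22 = 370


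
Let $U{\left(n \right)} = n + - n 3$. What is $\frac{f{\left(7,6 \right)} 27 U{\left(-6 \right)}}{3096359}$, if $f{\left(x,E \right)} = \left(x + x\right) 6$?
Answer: $\frac{3888}{442337} \approx 0.0087897$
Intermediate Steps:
$U{\left(n \right)} = - 2 n$ ($U{\left(n \right)} = n - 3 n = - 2 n$)
$f{\left(x,E \right)} = 12 x$ ($f{\left(x,E \right)} = 2 x 6 = 12 x$)
$\frac{f{\left(7,6 \right)} 27 U{\left(-6 \right)}}{3096359} = \frac{12 \cdot 7 \cdot 27 \left(\left(-2\right) \left(-6\right)\right)}{3096359} = 84 \cdot 27 \cdot 12 \cdot \frac{1}{3096359} = 2268 \cdot 12 \cdot \frac{1}{3096359} = 27216 \cdot \frac{1}{3096359} = \frac{3888}{442337}$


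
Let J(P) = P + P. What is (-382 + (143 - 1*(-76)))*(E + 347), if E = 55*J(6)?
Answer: -164141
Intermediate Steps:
J(P) = 2*P
E = 660 (E = 55*(2*6) = 55*12 = 660)
(-382 + (143 - 1*(-76)))*(E + 347) = (-382 + (143 - 1*(-76)))*(660 + 347) = (-382 + (143 + 76))*1007 = (-382 + 219)*1007 = -163*1007 = -164141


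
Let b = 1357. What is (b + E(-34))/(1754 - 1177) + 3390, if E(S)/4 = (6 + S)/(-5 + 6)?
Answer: 1957275/577 ≈ 3392.2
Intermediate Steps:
E(S) = 24 + 4*S (E(S) = 4*((6 + S)/(-5 + 6)) = 4*((6 + S)/1) = 4*((6 + S)*1) = 4*(6 + S) = 24 + 4*S)
(b + E(-34))/(1754 - 1177) + 3390 = (1357 + (24 + 4*(-34)))/(1754 - 1177) + 3390 = (1357 + (24 - 136))/577 + 3390 = (1357 - 112)*(1/577) + 3390 = 1245*(1/577) + 3390 = 1245/577 + 3390 = 1957275/577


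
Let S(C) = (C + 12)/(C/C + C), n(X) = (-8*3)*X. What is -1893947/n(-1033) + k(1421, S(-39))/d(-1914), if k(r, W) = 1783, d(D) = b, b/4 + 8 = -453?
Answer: -884160601/11429112 ≈ -77.360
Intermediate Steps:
n(X) = -24*X
S(C) = (12 + C)/(1 + C)
b = -1844 (b = -32 + 4*(-453) = -32 - 1812 = -1844)
d(D) = -1844
-1893947/n(-1033) + k(1421, S(-39))/d(-1914) = -1893947/((-24*(-1033))) + 1783/(-1844) = -1893947/24792 + 1783*(-1/1844) = -1893947*1/24792 - 1783/1844 = -1893947/24792 - 1783/1844 = -884160601/11429112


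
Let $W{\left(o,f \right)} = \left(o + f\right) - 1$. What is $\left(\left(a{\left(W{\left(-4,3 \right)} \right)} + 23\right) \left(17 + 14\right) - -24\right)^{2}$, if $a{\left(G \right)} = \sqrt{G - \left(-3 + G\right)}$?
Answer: $546052 + 45694 \sqrt{3} \approx 6.252 \cdot 10^{5}$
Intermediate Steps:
$W{\left(o,f \right)} = -1 + f + o$ ($W{\left(o,f \right)} = \left(f + o\right) - 1 = -1 + f + o$)
$a{\left(G \right)} = \sqrt{3}$
$\left(\left(a{\left(W{\left(-4,3 \right)} \right)} + 23\right) \left(17 + 14\right) - -24\right)^{2} = \left(\left(\sqrt{3} + 23\right) \left(17 + 14\right) - -24\right)^{2} = \left(\left(23 + \sqrt{3}\right) 31 + 24\right)^{2} = \left(\left(713 + 31 \sqrt{3}\right) + 24\right)^{2} = \left(737 + 31 \sqrt{3}\right)^{2}$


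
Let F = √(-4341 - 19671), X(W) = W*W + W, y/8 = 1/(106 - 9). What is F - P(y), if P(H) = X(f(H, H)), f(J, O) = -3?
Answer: -6 + 6*I*√667 ≈ -6.0 + 154.96*I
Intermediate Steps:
y = 8/97 (y = 8/(106 - 9) = 8/97 ≈ 0.082474)
X(W) = W + W² (X(W) = W² + W = W + W²)
P(H) = 6 (P(H) = -3*(1 - 3) = -3*(-2) = 6)
F = 6*I*√667 (F = √(-24012) = 6*I*√667 ≈ 154.96*I)
F - P(y) = 6*I*√667 - 1*6 = 6*I*√667 - 6 = -6 + 6*I*√667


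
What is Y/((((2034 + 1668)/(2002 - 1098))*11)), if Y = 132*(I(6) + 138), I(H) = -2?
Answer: 245888/617 ≈ 398.52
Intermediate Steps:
Y = 17952 (Y = 132*(-2 + 138) = 132*136 = 17952)
Y/((((2034 + 1668)/(2002 - 1098))*11)) = 17952/((((2034 + 1668)/(2002 - 1098))*11)) = 17952/(((3702/904)*11)) = 17952/(((3702*(1/904))*11)) = 17952/(((1851/452)*11)) = 17952/(20361/452) = 17952*(452/20361) = 245888/617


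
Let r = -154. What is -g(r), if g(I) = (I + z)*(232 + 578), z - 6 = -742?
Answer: 720900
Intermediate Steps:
z = -736 (z = 6 - 742 = -736)
g(I) = -596160 + 810*I (g(I) = (I - 736)*(232 + 578) = (-736 + I)*810 = -596160 + 810*I)
-g(r) = -(-596160 + 810*(-154)) = -(-596160 - 124740) = -1*(-720900) = 720900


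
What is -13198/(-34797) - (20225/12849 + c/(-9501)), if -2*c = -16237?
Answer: -321219320965/943991180034 ≈ -0.34028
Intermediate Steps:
c = 16237/2 (c = -½*(-16237) = 16237/2 ≈ 8118.5)
-13198/(-34797) - (20225/12849 + c/(-9501)) = -13198/(-34797) - (20225/12849 + (16237/2)/(-9501)) = -13198*(-1/34797) - (20225*(1/12849) + (16237/2)*(-1/9501)) = 13198/34797 - (20225/12849 - 16237/19002) = 13198/34797 - 1*19520693/27128522 = 13198/34797 - 19520693/27128522 = -321219320965/943991180034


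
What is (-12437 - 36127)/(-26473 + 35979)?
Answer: -24282/4753 ≈ -5.1088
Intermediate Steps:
(-12437 - 36127)/(-26473 + 35979) = -48564/9506 = -48564*1/9506 = -24282/4753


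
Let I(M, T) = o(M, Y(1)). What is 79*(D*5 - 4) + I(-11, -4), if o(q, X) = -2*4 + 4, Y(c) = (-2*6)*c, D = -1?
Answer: -715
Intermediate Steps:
Y(c) = -12*c
o(q, X) = -4 (o(q, X) = -8 + 4 = -4)
I(M, T) = -4
79*(D*5 - 4) + I(-11, -4) = 79*(-1*5 - 4) - 4 = 79*(-5 - 4) - 4 = 79*(-9) - 4 = -711 - 4 = -715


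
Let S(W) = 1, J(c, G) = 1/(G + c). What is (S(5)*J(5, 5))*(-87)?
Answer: -87/10 ≈ -8.7000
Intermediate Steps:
(S(5)*J(5, 5))*(-87) = (1/(5 + 5))*(-87) = (1/10)*(-87) = (1*(⅒))*(-87) = (⅒)*(-87) = -87/10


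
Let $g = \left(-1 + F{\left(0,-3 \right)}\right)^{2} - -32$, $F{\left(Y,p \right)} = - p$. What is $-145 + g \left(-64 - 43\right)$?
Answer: $-3997$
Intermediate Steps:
$g = 36$ ($g = \left(-1 - -3\right)^{2} - -32 = \left(-1 + 3\right)^{2} + 32 = 2^{2} + 32 = 4 + 32 = 36$)
$-145 + g \left(-64 - 43\right) = -145 + 36 \left(-64 - 43\right) = -145 + 36 \left(-107\right) = -145 - 3852 = -3997$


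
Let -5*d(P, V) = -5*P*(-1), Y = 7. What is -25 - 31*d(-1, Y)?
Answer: -56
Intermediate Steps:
d(P, V) = -P (d(P, V) = -(-5*P)*(-1)/5 = -P)
-25 - 31*d(-1, Y) = -25 - (-31)*(-1) = -25 - 31*1 = -25 - 31 = -56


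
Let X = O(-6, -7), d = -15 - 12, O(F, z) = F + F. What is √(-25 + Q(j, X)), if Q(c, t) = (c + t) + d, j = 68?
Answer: 2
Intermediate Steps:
O(F, z) = 2*F
d = -27
X = -12 (X = 2*(-6) = -12)
Q(c, t) = -27 + c + t (Q(c, t) = (c + t) - 27 = -27 + c + t)
√(-25 + Q(j, X)) = √(-25 + (-27 + 68 - 12)) = √(-25 + 29) = √4 = 2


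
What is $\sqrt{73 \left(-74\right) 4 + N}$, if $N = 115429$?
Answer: $\sqrt{93821} \approx 306.3$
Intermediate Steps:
$\sqrt{73 \left(-74\right) 4 + N} = \sqrt{73 \left(-74\right) 4 + 115429} = \sqrt{\left(-5402\right) 4 + 115429} = \sqrt{-21608 + 115429} = \sqrt{93821}$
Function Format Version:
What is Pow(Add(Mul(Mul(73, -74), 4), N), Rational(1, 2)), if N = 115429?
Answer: Pow(93821, Rational(1, 2)) ≈ 306.30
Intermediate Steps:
Pow(Add(Mul(Mul(73, -74), 4), N), Rational(1, 2)) = Pow(Add(Mul(Mul(73, -74), 4), 115429), Rational(1, 2)) = Pow(Add(Mul(-5402, 4), 115429), Rational(1, 2)) = Pow(Add(-21608, 115429), Rational(1, 2)) = Pow(93821, Rational(1, 2))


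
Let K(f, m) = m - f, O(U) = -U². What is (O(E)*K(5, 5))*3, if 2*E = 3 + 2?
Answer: 0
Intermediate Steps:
E = 5/2 (E = (3 + 2)/2 = (½)*5 = 5/2 ≈ 2.5000)
(O(E)*K(5, 5))*3 = ((-(5/2)²)*(5 - 1*5))*3 = ((-1*25/4)*(5 - 5))*3 = -25/4*0*3 = 0*3 = 0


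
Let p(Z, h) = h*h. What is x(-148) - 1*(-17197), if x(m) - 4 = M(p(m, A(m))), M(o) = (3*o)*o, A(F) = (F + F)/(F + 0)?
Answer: 17249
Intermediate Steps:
A(F) = 2 (A(F) = (2*F)/F = 2)
p(Z, h) = h²
M(o) = 3*o²
x(m) = 52 (x(m) = 4 + 3*(2²)² = 4 + 3*4² = 4 + 3*16 = 4 + 48 = 52)
x(-148) - 1*(-17197) = 52 - 1*(-17197) = 52 + 17197 = 17249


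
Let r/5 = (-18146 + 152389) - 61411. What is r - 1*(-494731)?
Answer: 858891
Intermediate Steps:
r = 364160 (r = 5*((-18146 + 152389) - 61411) = 5*(134243 - 61411) = 5*72832 = 364160)
r - 1*(-494731) = 364160 - 1*(-494731) = 364160 + 494731 = 858891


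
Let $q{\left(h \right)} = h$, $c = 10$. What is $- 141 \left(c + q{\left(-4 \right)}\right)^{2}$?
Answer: $-5076$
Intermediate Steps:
$- 141 \left(c + q{\left(-4 \right)}\right)^{2} = - 141 \left(10 - 4\right)^{2} = - 141 \cdot 6^{2} = \left(-141\right) 36 = -5076$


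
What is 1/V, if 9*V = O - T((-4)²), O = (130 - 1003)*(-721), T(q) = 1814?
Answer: 9/627619 ≈ 1.4340e-5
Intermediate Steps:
O = 629433 (O = -873*(-721) = 629433)
V = 627619/9 (V = (629433 - 1*1814)/9 = (629433 - 1814)/9 = (⅑)*627619 = 627619/9 ≈ 69736.)
1/V = 1/(627619/9) = 9/627619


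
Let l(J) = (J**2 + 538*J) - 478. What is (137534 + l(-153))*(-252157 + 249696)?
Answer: -192329611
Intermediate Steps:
l(J) = -478 + J**2 + 538*J
(137534 + l(-153))*(-252157 + 249696) = (137534 + (-478 + (-153)**2 + 538*(-153)))*(-252157 + 249696) = (137534 + (-478 + 23409 - 82314))*(-2461) = (137534 - 59383)*(-2461) = 78151*(-2461) = -192329611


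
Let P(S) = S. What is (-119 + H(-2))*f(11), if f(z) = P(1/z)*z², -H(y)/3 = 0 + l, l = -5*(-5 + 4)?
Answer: -1474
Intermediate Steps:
l = 5 (l = -5*(-1) = 5)
H(y) = -15 (H(y) = -3*(0 + 5) = -3*5 = -15)
f(z) = z (f(z) = z²/z = z)
(-119 + H(-2))*f(11) = (-119 - 15)*11 = -134*11 = -1474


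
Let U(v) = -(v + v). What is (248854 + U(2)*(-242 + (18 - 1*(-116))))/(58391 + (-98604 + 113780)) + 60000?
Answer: 4414269286/73567 ≈ 60003.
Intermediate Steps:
U(v) = -2*v
(248854 + U(2)*(-242 + (18 - 1*(-116))))/(58391 + (-98604 + 113780)) + 60000 = (248854 + (-2*2)*(-242 + (18 - 1*(-116))))/(58391 + (-98604 + 113780)) + 60000 = (248854 - 4*(-242 + (18 + 116)))/(58391 + 15176) + 60000 = (248854 - 4*(-242 + 134))/73567 + 60000 = (248854 - 4*(-108))*(1/73567) + 60000 = (248854 + 432)*(1/73567) + 60000 = 249286*(1/73567) + 60000 = 249286/73567 + 60000 = 4414269286/73567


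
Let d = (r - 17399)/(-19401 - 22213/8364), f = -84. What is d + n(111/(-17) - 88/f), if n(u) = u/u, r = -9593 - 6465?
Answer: 442126525/162292177 ≈ 2.7243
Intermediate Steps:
r = -16058
n(u) = 1
d = 279834348/162292177 (d = (-16058 - 17399)/(-19401 - 22213/8364) = -33457/(-19401 - 22213*1/8364) = -33457/(-19401 - 22213/8364) = -33457/(-162292177/8364) = -33457*(-8364/162292177) = 279834348/162292177 ≈ 1.7243)
d + n(111/(-17) - 88/f) = 279834348/162292177 + 1 = 442126525/162292177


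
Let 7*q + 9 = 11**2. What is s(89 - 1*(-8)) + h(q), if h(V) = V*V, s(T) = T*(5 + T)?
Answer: 10150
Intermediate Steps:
q = 16 (q = -9/7 + (1/7)*11**2 = -9/7 + (1/7)*121 = -9/7 + 121/7 = 16)
h(V) = V**2
s(89 - 1*(-8)) + h(q) = (89 - 1*(-8))*(5 + (89 - 1*(-8))) + 16**2 = (89 + 8)*(5 + (89 + 8)) + 256 = 97*(5 + 97) + 256 = 97*102 + 256 = 9894 + 256 = 10150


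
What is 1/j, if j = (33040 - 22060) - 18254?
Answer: -1/7274 ≈ -0.00013748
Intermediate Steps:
j = -7274 (j = 10980 - 18254 = -7274)
1/j = 1/(-7274) = -1/7274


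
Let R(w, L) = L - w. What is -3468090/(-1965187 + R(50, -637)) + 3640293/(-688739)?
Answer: -2383874261286/676987046443 ≈ -3.5213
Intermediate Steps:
-3468090/(-1965187 + R(50, -637)) + 3640293/(-688739) = -3468090/(-1965187 + (-637 - 1*50)) + 3640293/(-688739) = -3468090/(-1965187 + (-637 - 50)) + 3640293*(-1/688739) = -3468090/(-1965187 - 687) - 3640293/688739 = -3468090/(-1965874) - 3640293/688739 = -3468090*(-1/1965874) - 3640293/688739 = 1734045/982937 - 3640293/688739 = -2383874261286/676987046443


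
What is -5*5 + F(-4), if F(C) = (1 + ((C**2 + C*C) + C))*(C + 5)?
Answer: 4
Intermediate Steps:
F(C) = (5 + C)*(1 + C + 2*C**2) (F(C) = (1 + ((C**2 + C**2) + C))*(5 + C) = (1 + (2*C**2 + C))*(5 + C) = (1 + (C + 2*C**2))*(5 + C) = (1 + C + 2*C**2)*(5 + C) = (5 + C)*(1 + C + 2*C**2))
-5*5 + F(-4) = -5*5 + (5 + 2*(-4)**3 + 6*(-4) + 11*(-4)**2) = -25 + (5 + 2*(-64) - 24 + 11*16) = -25 + (5 - 128 - 24 + 176) = -25 + 29 = 4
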